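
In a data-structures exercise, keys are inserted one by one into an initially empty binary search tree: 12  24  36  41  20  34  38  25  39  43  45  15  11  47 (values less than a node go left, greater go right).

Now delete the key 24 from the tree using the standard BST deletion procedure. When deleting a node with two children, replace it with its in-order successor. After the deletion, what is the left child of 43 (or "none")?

none

12: root
24: right child of 12 (depth 1)
36: right child of 24 (depth 2)
41: right child of 36 (depth 3)
20: left child of 24 (depth 2)
34: left child of 36 (depth 3)
38: left child of 41 (depth 4)
25: left child of 34 (depth 4)
39: right child of 38 (depth 5)
43: right child of 41 (depth 4)
45: right child of 43 (depth 5)
15: left child of 20 (depth 3)
11: left child of 12 (depth 1)
47: right child of 45 (depth 6)

Delete 24 (two children — replace with in-order successor).
After deletion, 43's left child: none.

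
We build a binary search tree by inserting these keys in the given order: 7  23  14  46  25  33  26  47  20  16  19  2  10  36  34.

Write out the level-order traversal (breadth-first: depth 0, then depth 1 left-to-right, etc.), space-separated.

Resulting structure (node: left, right):
  7: L=2, R=23
  23: L=14, R=46
  14: L=10, R=20
  46: L=25, R=47
  25: L=–, R=33
  33: L=26, R=36
  26: L=–, R=–
  47: L=–, R=–
  20: L=16, R=–
  16: L=–, R=19
  19: L=–, R=–
  2: L=–, R=–
  10: L=–, R=–
  36: L=34, R=–
  34: L=–, R=–

7 2 23 14 46 10 20 25 47 16 33 19 26 36 34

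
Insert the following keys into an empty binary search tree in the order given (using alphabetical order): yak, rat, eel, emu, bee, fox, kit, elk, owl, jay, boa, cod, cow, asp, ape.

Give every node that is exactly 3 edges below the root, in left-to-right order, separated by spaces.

bee emu

yak: root
rat: left child of yak (depth 1)
eel: left child of rat (depth 2)
emu: right child of eel (depth 3)
bee: left child of eel (depth 3)
fox: right child of emu (depth 4)
kit: right child of fox (depth 5)
elk: left child of emu (depth 4)
owl: right child of kit (depth 6)
jay: left child of kit (depth 6)
boa: right child of bee (depth 4)
cod: right child of boa (depth 5)
cow: right child of cod (depth 6)
asp: left child of bee (depth 4)
ape: left child of asp (depth 5)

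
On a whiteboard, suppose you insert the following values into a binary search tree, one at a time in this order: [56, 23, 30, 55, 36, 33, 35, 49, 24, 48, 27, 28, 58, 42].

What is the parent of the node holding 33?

Insert 56: tree is empty, so 56 becomes the root.
Insert 23: 23 < 56 → go left. Place as left child of 56.
Insert 30: 30 < 56 → go left; 30 > 23 → go right. Place as right child of 23.
Insert 55: 55 < 56 → go left; 55 > 23 → go right; 55 > 30 → go right. Place as right child of 30.
Insert 36: 36 < 56 → go left; 36 > 23 → go right; 36 > 30 → go right; 36 < 55 → go left. Place as left child of 55.
Insert 33: 33 < 56 → go left; 33 > 23 → go right; 33 > 30 → go right; 33 < 55 → go left; 33 < 36 → go left. Place as left child of 36.
Insert 35: 35 < 56 → go left; 35 > 23 → go right; 35 > 30 → go right; 35 < 55 → go left; 35 < 36 → go left; 35 > 33 → go right. Place as right child of 33.
Insert 49: 49 < 56 → go left; 49 > 23 → go right; 49 > 30 → go right; 49 < 55 → go left; 49 > 36 → go right. Place as right child of 36.
Insert 24: 24 < 56 → go left; 24 > 23 → go right; 24 < 30 → go left. Place as left child of 30.
Insert 48: 48 < 56 → go left; 48 > 23 → go right; 48 > 30 → go right; 48 < 55 → go left; 48 > 36 → go right; 48 < 49 → go left. Place as left child of 49.
Insert 27: 27 < 56 → go left; 27 > 23 → go right; 27 < 30 → go left; 27 > 24 → go right. Place as right child of 24.
Insert 28: 28 < 56 → go left; 28 > 23 → go right; 28 < 30 → go left; 28 > 24 → go right; 28 > 27 → go right. Place as right child of 27.
Insert 58: 58 > 56 → go right. Place as right child of 56.
Insert 42: 42 < 56 → go left; 42 > 23 → go right; 42 > 30 → go right; 42 < 55 → go left; 42 > 36 → go right; 42 < 49 → go left; 42 < 48 → go left. Place as left child of 48.

36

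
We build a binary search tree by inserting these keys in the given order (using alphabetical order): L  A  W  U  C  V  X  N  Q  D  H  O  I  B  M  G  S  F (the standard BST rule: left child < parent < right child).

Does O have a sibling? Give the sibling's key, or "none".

Insert L: tree is empty, so L becomes the root.
Insert A: A < L → go left. Place as left child of L.
Insert W: W > L → go right. Place as right child of L.
Insert U: U > L → go right; U < W → go left. Place as left child of W.
Insert C: C < L → go left; C > A → go right. Place as right child of A.
Insert V: V > L → go right; V < W → go left; V > U → go right. Place as right child of U.
Insert X: X > L → go right; X > W → go right. Place as right child of W.
Insert N: N > L → go right; N < W → go left; N < U → go left. Place as left child of U.
Insert Q: Q > L → go right; Q < W → go left; Q < U → go left; Q > N → go right. Place as right child of N.
Insert D: D < L → go left; D > A → go right; D > C → go right. Place as right child of C.
Insert H: H < L → go left; H > A → go right; H > C → go right; H > D → go right. Place as right child of D.
Insert O: O > L → go right; O < W → go left; O < U → go left; O > N → go right; O < Q → go left. Place as left child of Q.
Insert I: I < L → go left; I > A → go right; I > C → go right; I > D → go right; I > H → go right. Place as right child of H.
Insert B: B < L → go left; B > A → go right; B < C → go left. Place as left child of C.
Insert M: M > L → go right; M < W → go left; M < U → go left; M < N → go left. Place as left child of N.
Insert G: G < L → go left; G > A → go right; G > C → go right; G > D → go right; G < H → go left. Place as left child of H.
Insert S: S > L → go right; S < W → go left; S < U → go left; S > N → go right; S > Q → go right. Place as right child of Q.
Insert F: F < L → go left; F > A → go right; F > C → go right; F > D → go right; F < H → go left; F < G → go left. Place as left child of G.

O's parent is Q; the other child of Q is S.

S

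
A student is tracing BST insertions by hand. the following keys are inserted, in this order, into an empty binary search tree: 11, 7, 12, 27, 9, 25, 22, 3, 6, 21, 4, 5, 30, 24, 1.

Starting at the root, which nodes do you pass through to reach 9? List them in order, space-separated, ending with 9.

11 7 9

Insert 11: tree is empty, so 11 becomes the root.
Insert 7: 7 < 11 → go left. Place as left child of 11.
Insert 12: 12 > 11 → go right. Place as right child of 11.
Insert 27: 27 > 11 → go right; 27 > 12 → go right. Place as right child of 12.
Insert 9: 9 < 11 → go left; 9 > 7 → go right. Place as right child of 7.
Insert 25: 25 > 11 → go right; 25 > 12 → go right; 25 < 27 → go left. Place as left child of 27.
Insert 22: 22 > 11 → go right; 22 > 12 → go right; 22 < 27 → go left; 22 < 25 → go left. Place as left child of 25.
Insert 3: 3 < 11 → go left; 3 < 7 → go left. Place as left child of 7.
Insert 6: 6 < 11 → go left; 6 < 7 → go left; 6 > 3 → go right. Place as right child of 3.
Insert 21: 21 > 11 → go right; 21 > 12 → go right; 21 < 27 → go left; 21 < 25 → go left; 21 < 22 → go left. Place as left child of 22.
Insert 4: 4 < 11 → go left; 4 < 7 → go left; 4 > 3 → go right; 4 < 6 → go left. Place as left child of 6.
Insert 5: 5 < 11 → go left; 5 < 7 → go left; 5 > 3 → go right; 5 < 6 → go left; 5 > 4 → go right. Place as right child of 4.
Insert 30: 30 > 11 → go right; 30 > 12 → go right; 30 > 27 → go right. Place as right child of 27.
Insert 24: 24 > 11 → go right; 24 > 12 → go right; 24 < 27 → go left; 24 < 25 → go left; 24 > 22 → go right. Place as right child of 22.
Insert 1: 1 < 11 → go left; 1 < 7 → go left; 1 < 3 → go left. Place as left child of 3.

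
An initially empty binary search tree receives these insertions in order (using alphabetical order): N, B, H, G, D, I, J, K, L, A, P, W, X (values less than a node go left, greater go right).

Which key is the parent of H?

Resulting structure (node: left, right):
  N: L=B, R=P
  B: L=A, R=H
  H: L=G, R=I
  G: L=D, R=–
  D: L=–, R=–
  I: L=–, R=J
  J: L=–, R=K
  K: L=–, R=L
  L: L=–, R=–
  A: L=–, R=–
  P: L=–, R=W
  W: L=–, R=X
  X: L=–, R=–

B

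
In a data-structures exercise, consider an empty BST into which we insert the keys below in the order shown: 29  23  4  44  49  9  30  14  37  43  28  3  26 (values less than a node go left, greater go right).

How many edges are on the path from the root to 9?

3

Insert 29: tree is empty, so 29 becomes the root.
Insert 23: 23 < 29 → go left. Place as left child of 29.
Insert 4: 4 < 29 → go left; 4 < 23 → go left. Place as left child of 23.
Insert 44: 44 > 29 → go right. Place as right child of 29.
Insert 49: 49 > 29 → go right; 49 > 44 → go right. Place as right child of 44.
Insert 9: 9 < 29 → go left; 9 < 23 → go left; 9 > 4 → go right. Place as right child of 4.
Insert 30: 30 > 29 → go right; 30 < 44 → go left. Place as left child of 44.
Insert 14: 14 < 29 → go left; 14 < 23 → go left; 14 > 4 → go right; 14 > 9 → go right. Place as right child of 9.
Insert 37: 37 > 29 → go right; 37 < 44 → go left; 37 > 30 → go right. Place as right child of 30.
Insert 43: 43 > 29 → go right; 43 < 44 → go left; 43 > 30 → go right; 43 > 37 → go right. Place as right child of 37.
Insert 28: 28 < 29 → go left; 28 > 23 → go right. Place as right child of 23.
Insert 3: 3 < 29 → go left; 3 < 23 → go left; 3 < 4 → go left. Place as left child of 4.
Insert 26: 26 < 29 → go left; 26 > 23 → go right; 26 < 28 → go left. Place as left child of 28.

Path to 9: 29 → 23 → 4 → 9, which is 3 edges.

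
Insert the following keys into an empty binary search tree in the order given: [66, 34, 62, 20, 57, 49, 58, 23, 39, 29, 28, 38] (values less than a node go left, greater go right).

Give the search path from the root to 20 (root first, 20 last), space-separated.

Resulting structure (node: left, right):
  66: L=34, R=–
  34: L=20, R=62
  62: L=57, R=–
  20: L=–, R=23
  57: L=49, R=58
  49: L=39, R=–
  58: L=–, R=–
  23: L=–, R=29
  39: L=38, R=–
  29: L=28, R=–
  28: L=–, R=–
  38: L=–, R=–

66 34 20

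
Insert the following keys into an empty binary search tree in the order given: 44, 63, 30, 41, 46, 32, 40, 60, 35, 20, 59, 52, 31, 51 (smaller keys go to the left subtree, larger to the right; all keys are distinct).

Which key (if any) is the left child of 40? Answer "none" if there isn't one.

35

44: root
63: right child of 44 (depth 1)
30: left child of 44 (depth 1)
41: right child of 30 (depth 2)
46: left child of 63 (depth 2)
32: left child of 41 (depth 3)
40: right child of 32 (depth 4)
60: right child of 46 (depth 3)
35: left child of 40 (depth 5)
20: left child of 30 (depth 2)
59: left child of 60 (depth 4)
52: left child of 59 (depth 5)
31: left child of 32 (depth 4)
51: left child of 52 (depth 6)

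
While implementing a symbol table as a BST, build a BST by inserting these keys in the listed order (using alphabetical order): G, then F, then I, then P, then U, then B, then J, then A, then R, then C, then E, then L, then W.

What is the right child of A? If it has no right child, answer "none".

none

G: root
F: left child of G (depth 1)
I: right child of G (depth 1)
P: right child of I (depth 2)
U: right child of P (depth 3)
B: left child of F (depth 2)
J: left child of P (depth 3)
A: left child of B (depth 3)
R: left child of U (depth 4)
C: right child of B (depth 3)
E: right child of C (depth 4)
L: right child of J (depth 4)
W: right child of U (depth 4)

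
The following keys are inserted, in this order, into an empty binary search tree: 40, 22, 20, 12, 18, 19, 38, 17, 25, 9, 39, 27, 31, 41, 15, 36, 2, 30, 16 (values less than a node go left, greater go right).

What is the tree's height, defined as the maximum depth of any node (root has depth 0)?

7

40: root
22: left child of 40 (depth 1)
20: left child of 22 (depth 2)
12: left child of 20 (depth 3)
18: right child of 12 (depth 4)
19: right child of 18 (depth 5)
38: right child of 22 (depth 2)
17: left child of 18 (depth 5)
25: left child of 38 (depth 3)
9: left child of 12 (depth 4)
39: right child of 38 (depth 3)
27: right child of 25 (depth 4)
31: right child of 27 (depth 5)
41: right child of 40 (depth 1)
15: left child of 17 (depth 6)
36: right child of 31 (depth 6)
2: left child of 9 (depth 5)
30: left child of 31 (depth 6)
16: right child of 15 (depth 7)

The deepest node is 16 at depth 7.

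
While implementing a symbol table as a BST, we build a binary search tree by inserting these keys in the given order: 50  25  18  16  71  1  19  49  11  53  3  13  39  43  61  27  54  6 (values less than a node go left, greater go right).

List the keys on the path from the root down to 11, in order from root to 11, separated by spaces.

50 25 18 16 1 11

Insert 50: tree is empty, so 50 becomes the root.
Insert 25: 25 < 50 → go left. Place as left child of 50.
Insert 18: 18 < 50 → go left; 18 < 25 → go left. Place as left child of 25.
Insert 16: 16 < 50 → go left; 16 < 25 → go left; 16 < 18 → go left. Place as left child of 18.
Insert 71: 71 > 50 → go right. Place as right child of 50.
Insert 1: 1 < 50 → go left; 1 < 25 → go left; 1 < 18 → go left; 1 < 16 → go left. Place as left child of 16.
Insert 19: 19 < 50 → go left; 19 < 25 → go left; 19 > 18 → go right. Place as right child of 18.
Insert 49: 49 < 50 → go left; 49 > 25 → go right. Place as right child of 25.
Insert 11: 11 < 50 → go left; 11 < 25 → go left; 11 < 18 → go left; 11 < 16 → go left; 11 > 1 → go right. Place as right child of 1.
Insert 53: 53 > 50 → go right; 53 < 71 → go left. Place as left child of 71.
Insert 3: 3 < 50 → go left; 3 < 25 → go left; 3 < 18 → go left; 3 < 16 → go left; 3 > 1 → go right; 3 < 11 → go left. Place as left child of 11.
Insert 13: 13 < 50 → go left; 13 < 25 → go left; 13 < 18 → go left; 13 < 16 → go left; 13 > 1 → go right; 13 > 11 → go right. Place as right child of 11.
Insert 39: 39 < 50 → go left; 39 > 25 → go right; 39 < 49 → go left. Place as left child of 49.
Insert 43: 43 < 50 → go left; 43 > 25 → go right; 43 < 49 → go left; 43 > 39 → go right. Place as right child of 39.
Insert 61: 61 > 50 → go right; 61 < 71 → go left; 61 > 53 → go right. Place as right child of 53.
Insert 27: 27 < 50 → go left; 27 > 25 → go right; 27 < 49 → go left; 27 < 39 → go left. Place as left child of 39.
Insert 54: 54 > 50 → go right; 54 < 71 → go left; 54 > 53 → go right; 54 < 61 → go left. Place as left child of 61.
Insert 6: 6 < 50 → go left; 6 < 25 → go left; 6 < 18 → go left; 6 < 16 → go left; 6 > 1 → go right; 6 < 11 → go left; 6 > 3 → go right. Place as right child of 3.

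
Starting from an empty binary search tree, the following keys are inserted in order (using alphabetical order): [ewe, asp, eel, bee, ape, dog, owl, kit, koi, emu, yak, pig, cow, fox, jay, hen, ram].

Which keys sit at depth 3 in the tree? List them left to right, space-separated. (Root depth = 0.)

Insert ewe: tree is empty, so ewe becomes the root.
Insert asp: asp < ewe → go left. Place as left child of ewe.
Insert eel: eel < ewe → go left; eel > asp → go right. Place as right child of asp.
Insert bee: bee < ewe → go left; bee > asp → go right; bee < eel → go left. Place as left child of eel.
Insert ape: ape < ewe → go left; ape < asp → go left. Place as left child of asp.
Insert dog: dog < ewe → go left; dog > asp → go right; dog < eel → go left; dog > bee → go right. Place as right child of bee.
Insert owl: owl > ewe → go right. Place as right child of ewe.
Insert kit: kit > ewe → go right; kit < owl → go left. Place as left child of owl.
Insert koi: koi > ewe → go right; koi < owl → go left; koi > kit → go right. Place as right child of kit.
Insert emu: emu < ewe → go left; emu > asp → go right; emu > eel → go right. Place as right child of eel.
Insert yak: yak > ewe → go right; yak > owl → go right. Place as right child of owl.
Insert pig: pig > ewe → go right; pig > owl → go right; pig < yak → go left. Place as left child of yak.
Insert cow: cow < ewe → go left; cow > asp → go right; cow < eel → go left; cow > bee → go right; cow < dog → go left. Place as left child of dog.
Insert fox: fox > ewe → go right; fox < owl → go left; fox < kit → go left. Place as left child of kit.
Insert jay: jay > ewe → go right; jay < owl → go left; jay < kit → go left; jay > fox → go right. Place as right child of fox.
Insert hen: hen > ewe → go right; hen < owl → go left; hen < kit → go left; hen > fox → go right; hen < jay → go left. Place as left child of jay.
Insert ram: ram > ewe → go right; ram > owl → go right; ram < yak → go left; ram > pig → go right. Place as right child of pig.

bee emu fox koi pig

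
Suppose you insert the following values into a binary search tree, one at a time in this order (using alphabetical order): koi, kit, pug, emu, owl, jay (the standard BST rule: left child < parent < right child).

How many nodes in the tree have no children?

Insert koi: tree is empty, so koi becomes the root.
Insert kit: kit < koi → go left. Place as left child of koi.
Insert pug: pug > koi → go right. Place as right child of koi.
Insert emu: emu < koi → go left; emu < kit → go left. Place as left child of kit.
Insert owl: owl > koi → go right; owl < pug → go left. Place as left child of pug.
Insert jay: jay < koi → go left; jay < kit → go left; jay > emu → go right. Place as right child of emu.

Leaves: jay, owl — 2 in total.

2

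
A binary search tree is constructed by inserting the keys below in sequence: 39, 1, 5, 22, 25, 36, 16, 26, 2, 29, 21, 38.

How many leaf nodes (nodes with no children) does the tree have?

Insert 39: tree is empty, so 39 becomes the root.
Insert 1: 1 < 39 → go left. Place as left child of 39.
Insert 5: 5 < 39 → go left; 5 > 1 → go right. Place as right child of 1.
Insert 22: 22 < 39 → go left; 22 > 1 → go right; 22 > 5 → go right. Place as right child of 5.
Insert 25: 25 < 39 → go left; 25 > 1 → go right; 25 > 5 → go right; 25 > 22 → go right. Place as right child of 22.
Insert 36: 36 < 39 → go left; 36 > 1 → go right; 36 > 5 → go right; 36 > 22 → go right; 36 > 25 → go right. Place as right child of 25.
Insert 16: 16 < 39 → go left; 16 > 1 → go right; 16 > 5 → go right; 16 < 22 → go left. Place as left child of 22.
Insert 26: 26 < 39 → go left; 26 > 1 → go right; 26 > 5 → go right; 26 > 22 → go right; 26 > 25 → go right; 26 < 36 → go left. Place as left child of 36.
Insert 2: 2 < 39 → go left; 2 > 1 → go right; 2 < 5 → go left. Place as left child of 5.
Insert 29: 29 < 39 → go left; 29 > 1 → go right; 29 > 5 → go right; 29 > 22 → go right; 29 > 25 → go right; 29 < 36 → go left; 29 > 26 → go right. Place as right child of 26.
Insert 21: 21 < 39 → go left; 21 > 1 → go right; 21 > 5 → go right; 21 < 22 → go left; 21 > 16 → go right. Place as right child of 16.
Insert 38: 38 < 39 → go left; 38 > 1 → go right; 38 > 5 → go right; 38 > 22 → go right; 38 > 25 → go right; 38 > 36 → go right. Place as right child of 36.

Leaves: 2, 21, 29, 38 — 4 in total.

4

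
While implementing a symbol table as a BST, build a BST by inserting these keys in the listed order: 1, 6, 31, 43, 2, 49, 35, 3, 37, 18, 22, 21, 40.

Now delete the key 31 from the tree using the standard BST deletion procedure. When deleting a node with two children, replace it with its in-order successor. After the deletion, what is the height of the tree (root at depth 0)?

5

1: root
6: right child of 1 (depth 1)
31: right child of 6 (depth 2)
43: right child of 31 (depth 3)
2: left child of 6 (depth 2)
49: right child of 43 (depth 4)
35: left child of 43 (depth 4)
3: right child of 2 (depth 3)
37: right child of 35 (depth 5)
18: left child of 31 (depth 3)
22: right child of 18 (depth 4)
21: left child of 22 (depth 5)
40: right child of 37 (depth 6)

Delete 31 (two children — replace with in-order successor).
After deletion, deepest node is 21 at depth 5.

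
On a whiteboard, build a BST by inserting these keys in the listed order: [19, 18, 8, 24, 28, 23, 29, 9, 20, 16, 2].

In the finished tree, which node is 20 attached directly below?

23

Insert 19: tree is empty, so 19 becomes the root.
Insert 18: 18 < 19 → go left. Place as left child of 19.
Insert 8: 8 < 19 → go left; 8 < 18 → go left. Place as left child of 18.
Insert 24: 24 > 19 → go right. Place as right child of 19.
Insert 28: 28 > 19 → go right; 28 > 24 → go right. Place as right child of 24.
Insert 23: 23 > 19 → go right; 23 < 24 → go left. Place as left child of 24.
Insert 29: 29 > 19 → go right; 29 > 24 → go right; 29 > 28 → go right. Place as right child of 28.
Insert 9: 9 < 19 → go left; 9 < 18 → go left; 9 > 8 → go right. Place as right child of 8.
Insert 20: 20 > 19 → go right; 20 < 24 → go left; 20 < 23 → go left. Place as left child of 23.
Insert 16: 16 < 19 → go left; 16 < 18 → go left; 16 > 8 → go right; 16 > 9 → go right. Place as right child of 9.
Insert 2: 2 < 19 → go left; 2 < 18 → go left; 2 < 8 → go left. Place as left child of 8.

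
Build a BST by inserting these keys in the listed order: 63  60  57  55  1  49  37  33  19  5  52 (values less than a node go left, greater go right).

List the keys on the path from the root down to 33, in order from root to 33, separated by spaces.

63 60 57 55 1 49 37 33

63: root
60: left child of 63 (depth 1)
57: left child of 60 (depth 2)
55: left child of 57 (depth 3)
1: left child of 55 (depth 4)
49: right child of 1 (depth 5)
37: left child of 49 (depth 6)
33: left child of 37 (depth 7)
19: left child of 33 (depth 8)
5: left child of 19 (depth 9)
52: right child of 49 (depth 6)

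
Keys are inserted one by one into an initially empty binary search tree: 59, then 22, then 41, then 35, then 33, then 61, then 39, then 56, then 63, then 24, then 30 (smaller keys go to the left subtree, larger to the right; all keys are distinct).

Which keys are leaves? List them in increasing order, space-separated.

59: root
22: left child of 59 (depth 1)
41: right child of 22 (depth 2)
35: left child of 41 (depth 3)
33: left child of 35 (depth 4)
61: right child of 59 (depth 1)
39: right child of 35 (depth 4)
56: right child of 41 (depth 3)
63: right child of 61 (depth 2)
24: left child of 33 (depth 5)
30: right child of 24 (depth 6)

30 39 56 63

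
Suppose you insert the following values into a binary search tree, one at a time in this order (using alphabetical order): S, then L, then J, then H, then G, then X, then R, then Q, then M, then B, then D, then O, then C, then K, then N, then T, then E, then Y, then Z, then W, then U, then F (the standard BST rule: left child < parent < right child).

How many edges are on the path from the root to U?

4

Resulting structure (node: left, right):
  S: L=L, R=X
  L: L=J, R=R
  J: L=H, R=K
  H: L=G, R=–
  G: L=B, R=–
  X: L=T, R=Y
  R: L=Q, R=–
  Q: L=M, R=–
  M: L=–, R=O
  B: L=–, R=D
  D: L=C, R=E
  O: L=N, R=–
  C: L=–, R=–
  K: L=–, R=–
  N: L=–, R=–
  T: L=–, R=W
  E: L=–, R=F
  Y: L=–, R=Z
  Z: L=–, R=–
  W: L=U, R=–
  U: L=–, R=–
  F: L=–, R=–

Path to U: S → X → T → W → U, which is 4 edges.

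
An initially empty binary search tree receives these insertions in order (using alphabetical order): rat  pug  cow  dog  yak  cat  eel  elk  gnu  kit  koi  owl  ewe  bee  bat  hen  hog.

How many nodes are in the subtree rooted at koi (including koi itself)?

2

Insert rat: tree is empty, so rat becomes the root.
Insert pug: pug < rat → go left. Place as left child of rat.
Insert cow: cow < rat → go left; cow < pug → go left. Place as left child of pug.
Insert dog: dog < rat → go left; dog < pug → go left; dog > cow → go right. Place as right child of cow.
Insert yak: yak > rat → go right. Place as right child of rat.
Insert cat: cat < rat → go left; cat < pug → go left; cat < cow → go left. Place as left child of cow.
Insert eel: eel < rat → go left; eel < pug → go left; eel > cow → go right; eel > dog → go right. Place as right child of dog.
Insert elk: elk < rat → go left; elk < pug → go left; elk > cow → go right; elk > dog → go right; elk > eel → go right. Place as right child of eel.
Insert gnu: gnu < rat → go left; gnu < pug → go left; gnu > cow → go right; gnu > dog → go right; gnu > eel → go right; gnu > elk → go right. Place as right child of elk.
Insert kit: kit < rat → go left; kit < pug → go left; kit > cow → go right; kit > dog → go right; kit > eel → go right; kit > elk → go right; kit > gnu → go right. Place as right child of gnu.
Insert koi: koi < rat → go left; koi < pug → go left; koi > cow → go right; koi > dog → go right; koi > eel → go right; koi > elk → go right; koi > gnu → go right; koi > kit → go right. Place as right child of kit.
Insert owl: owl < rat → go left; owl < pug → go left; owl > cow → go right; owl > dog → go right; owl > eel → go right; owl > elk → go right; owl > gnu → go right; owl > kit → go right; owl > koi → go right. Place as right child of koi.
Insert ewe: ewe < rat → go left; ewe < pug → go left; ewe > cow → go right; ewe > dog → go right; ewe > eel → go right; ewe > elk → go right; ewe < gnu → go left. Place as left child of gnu.
Insert bee: bee < rat → go left; bee < pug → go left; bee < cow → go left; bee < cat → go left. Place as left child of cat.
Insert bat: bat < rat → go left; bat < pug → go left; bat < cow → go left; bat < cat → go left; bat < bee → go left. Place as left child of bee.
Insert hen: hen < rat → go left; hen < pug → go left; hen > cow → go right; hen > dog → go right; hen > eel → go right; hen > elk → go right; hen > gnu → go right; hen < kit → go left. Place as left child of kit.
Insert hog: hog < rat → go left; hog < pug → go left; hog > cow → go right; hog > dog → go right; hog > eel → go right; hog > elk → go right; hog > gnu → go right; hog < kit → go left; hog > hen → go right. Place as right child of hen.

Subtree rooted at koi contains: koi, owl — 2 nodes.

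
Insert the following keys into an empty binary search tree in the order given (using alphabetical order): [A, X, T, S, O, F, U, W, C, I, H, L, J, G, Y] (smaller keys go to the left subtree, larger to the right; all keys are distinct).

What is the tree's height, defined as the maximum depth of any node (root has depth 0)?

A: root
X: right child of A (depth 1)
T: left child of X (depth 2)
S: left child of T (depth 3)
O: left child of S (depth 4)
F: left child of O (depth 5)
U: right child of T (depth 3)
W: right child of U (depth 4)
C: left child of F (depth 6)
I: right child of F (depth 6)
H: left child of I (depth 7)
L: right child of I (depth 7)
J: left child of L (depth 8)
G: left child of H (depth 8)
Y: right child of X (depth 2)

The deepest node is J at depth 8.

8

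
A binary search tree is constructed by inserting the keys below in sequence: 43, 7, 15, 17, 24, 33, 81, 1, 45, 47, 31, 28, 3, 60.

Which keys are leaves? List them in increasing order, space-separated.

3 28 60

Insert 43: tree is empty, so 43 becomes the root.
Insert 7: 7 < 43 → go left. Place as left child of 43.
Insert 15: 15 < 43 → go left; 15 > 7 → go right. Place as right child of 7.
Insert 17: 17 < 43 → go left; 17 > 7 → go right; 17 > 15 → go right. Place as right child of 15.
Insert 24: 24 < 43 → go left; 24 > 7 → go right; 24 > 15 → go right; 24 > 17 → go right. Place as right child of 17.
Insert 33: 33 < 43 → go left; 33 > 7 → go right; 33 > 15 → go right; 33 > 17 → go right; 33 > 24 → go right. Place as right child of 24.
Insert 81: 81 > 43 → go right. Place as right child of 43.
Insert 1: 1 < 43 → go left; 1 < 7 → go left. Place as left child of 7.
Insert 45: 45 > 43 → go right; 45 < 81 → go left. Place as left child of 81.
Insert 47: 47 > 43 → go right; 47 < 81 → go left; 47 > 45 → go right. Place as right child of 45.
Insert 31: 31 < 43 → go left; 31 > 7 → go right; 31 > 15 → go right; 31 > 17 → go right; 31 > 24 → go right; 31 < 33 → go left. Place as left child of 33.
Insert 28: 28 < 43 → go left; 28 > 7 → go right; 28 > 15 → go right; 28 > 17 → go right; 28 > 24 → go right; 28 < 33 → go left; 28 < 31 → go left. Place as left child of 31.
Insert 3: 3 < 43 → go left; 3 < 7 → go left; 3 > 1 → go right. Place as right child of 1.
Insert 60: 60 > 43 → go right; 60 < 81 → go left; 60 > 45 → go right; 60 > 47 → go right. Place as right child of 47.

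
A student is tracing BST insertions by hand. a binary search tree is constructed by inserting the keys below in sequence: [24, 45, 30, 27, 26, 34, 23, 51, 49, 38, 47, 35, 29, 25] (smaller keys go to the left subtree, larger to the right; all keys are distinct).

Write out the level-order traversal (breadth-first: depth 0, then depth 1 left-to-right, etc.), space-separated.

Insert 24: tree is empty, so 24 becomes the root.
Insert 45: 45 > 24 → go right. Place as right child of 24.
Insert 30: 30 > 24 → go right; 30 < 45 → go left. Place as left child of 45.
Insert 27: 27 > 24 → go right; 27 < 45 → go left; 27 < 30 → go left. Place as left child of 30.
Insert 26: 26 > 24 → go right; 26 < 45 → go left; 26 < 30 → go left; 26 < 27 → go left. Place as left child of 27.
Insert 34: 34 > 24 → go right; 34 < 45 → go left; 34 > 30 → go right. Place as right child of 30.
Insert 23: 23 < 24 → go left. Place as left child of 24.
Insert 51: 51 > 24 → go right; 51 > 45 → go right. Place as right child of 45.
Insert 49: 49 > 24 → go right; 49 > 45 → go right; 49 < 51 → go left. Place as left child of 51.
Insert 38: 38 > 24 → go right; 38 < 45 → go left; 38 > 30 → go right; 38 > 34 → go right. Place as right child of 34.
Insert 47: 47 > 24 → go right; 47 > 45 → go right; 47 < 51 → go left; 47 < 49 → go left. Place as left child of 49.
Insert 35: 35 > 24 → go right; 35 < 45 → go left; 35 > 30 → go right; 35 > 34 → go right; 35 < 38 → go left. Place as left child of 38.
Insert 29: 29 > 24 → go right; 29 < 45 → go left; 29 < 30 → go left; 29 > 27 → go right. Place as right child of 27.
Insert 25: 25 > 24 → go right; 25 < 45 → go left; 25 < 30 → go left; 25 < 27 → go left; 25 < 26 → go left. Place as left child of 26.

24 23 45 30 51 27 34 49 26 29 38 47 25 35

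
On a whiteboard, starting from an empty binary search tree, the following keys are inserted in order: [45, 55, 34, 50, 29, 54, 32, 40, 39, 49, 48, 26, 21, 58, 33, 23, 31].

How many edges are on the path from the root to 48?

4

Resulting structure (node: left, right):
  45: L=34, R=55
  55: L=50, R=58
  34: L=29, R=40
  50: L=49, R=54
  29: L=26, R=32
  54: L=–, R=–
  32: L=31, R=33
  40: L=39, R=–
  39: L=–, R=–
  49: L=48, R=–
  48: L=–, R=–
  26: L=21, R=–
  21: L=–, R=23
  58: L=–, R=–
  33: L=–, R=–
  23: L=–, R=–
  31: L=–, R=–

Path to 48: 45 → 55 → 50 → 49 → 48, which is 4 edges.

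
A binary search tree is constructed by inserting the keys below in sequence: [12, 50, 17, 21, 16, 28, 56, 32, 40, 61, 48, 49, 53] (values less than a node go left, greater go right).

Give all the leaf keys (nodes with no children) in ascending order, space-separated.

16 49 53 61

Insert 12: tree is empty, so 12 becomes the root.
Insert 50: 50 > 12 → go right. Place as right child of 12.
Insert 17: 17 > 12 → go right; 17 < 50 → go left. Place as left child of 50.
Insert 21: 21 > 12 → go right; 21 < 50 → go left; 21 > 17 → go right. Place as right child of 17.
Insert 16: 16 > 12 → go right; 16 < 50 → go left; 16 < 17 → go left. Place as left child of 17.
Insert 28: 28 > 12 → go right; 28 < 50 → go left; 28 > 17 → go right; 28 > 21 → go right. Place as right child of 21.
Insert 56: 56 > 12 → go right; 56 > 50 → go right. Place as right child of 50.
Insert 32: 32 > 12 → go right; 32 < 50 → go left; 32 > 17 → go right; 32 > 21 → go right; 32 > 28 → go right. Place as right child of 28.
Insert 40: 40 > 12 → go right; 40 < 50 → go left; 40 > 17 → go right; 40 > 21 → go right; 40 > 28 → go right; 40 > 32 → go right. Place as right child of 32.
Insert 61: 61 > 12 → go right; 61 > 50 → go right; 61 > 56 → go right. Place as right child of 56.
Insert 48: 48 > 12 → go right; 48 < 50 → go left; 48 > 17 → go right; 48 > 21 → go right; 48 > 28 → go right; 48 > 32 → go right; 48 > 40 → go right. Place as right child of 40.
Insert 49: 49 > 12 → go right; 49 < 50 → go left; 49 > 17 → go right; 49 > 21 → go right; 49 > 28 → go right; 49 > 32 → go right; 49 > 40 → go right; 49 > 48 → go right. Place as right child of 48.
Insert 53: 53 > 12 → go right; 53 > 50 → go right; 53 < 56 → go left. Place as left child of 56.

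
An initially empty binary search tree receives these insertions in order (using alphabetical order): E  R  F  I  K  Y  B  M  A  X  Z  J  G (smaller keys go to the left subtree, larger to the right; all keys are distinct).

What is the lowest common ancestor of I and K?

I

E: root
R: right child of E (depth 1)
F: left child of R (depth 2)
I: right child of F (depth 3)
K: right child of I (depth 4)
Y: right child of R (depth 2)
B: left child of E (depth 1)
M: right child of K (depth 5)
A: left child of B (depth 2)
X: left child of Y (depth 3)
Z: right child of Y (depth 3)
J: left child of K (depth 5)
G: left child of I (depth 4)

Path to I: E → R → F → I
Path to K: E → R → F → I → K
I lies on both paths and is an ancestor of the other node.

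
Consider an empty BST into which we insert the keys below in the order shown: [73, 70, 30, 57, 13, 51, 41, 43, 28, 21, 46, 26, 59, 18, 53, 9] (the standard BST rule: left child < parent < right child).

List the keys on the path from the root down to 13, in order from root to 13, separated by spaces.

73 70 30 13

Insert 73: tree is empty, so 73 becomes the root.
Insert 70: 70 < 73 → go left. Place as left child of 73.
Insert 30: 30 < 73 → go left; 30 < 70 → go left. Place as left child of 70.
Insert 57: 57 < 73 → go left; 57 < 70 → go left; 57 > 30 → go right. Place as right child of 30.
Insert 13: 13 < 73 → go left; 13 < 70 → go left; 13 < 30 → go left. Place as left child of 30.
Insert 51: 51 < 73 → go left; 51 < 70 → go left; 51 > 30 → go right; 51 < 57 → go left. Place as left child of 57.
Insert 41: 41 < 73 → go left; 41 < 70 → go left; 41 > 30 → go right; 41 < 57 → go left; 41 < 51 → go left. Place as left child of 51.
Insert 43: 43 < 73 → go left; 43 < 70 → go left; 43 > 30 → go right; 43 < 57 → go left; 43 < 51 → go left; 43 > 41 → go right. Place as right child of 41.
Insert 28: 28 < 73 → go left; 28 < 70 → go left; 28 < 30 → go left; 28 > 13 → go right. Place as right child of 13.
Insert 21: 21 < 73 → go left; 21 < 70 → go left; 21 < 30 → go left; 21 > 13 → go right; 21 < 28 → go left. Place as left child of 28.
Insert 46: 46 < 73 → go left; 46 < 70 → go left; 46 > 30 → go right; 46 < 57 → go left; 46 < 51 → go left; 46 > 41 → go right; 46 > 43 → go right. Place as right child of 43.
Insert 26: 26 < 73 → go left; 26 < 70 → go left; 26 < 30 → go left; 26 > 13 → go right; 26 < 28 → go left; 26 > 21 → go right. Place as right child of 21.
Insert 59: 59 < 73 → go left; 59 < 70 → go left; 59 > 30 → go right; 59 > 57 → go right. Place as right child of 57.
Insert 18: 18 < 73 → go left; 18 < 70 → go left; 18 < 30 → go left; 18 > 13 → go right; 18 < 28 → go left; 18 < 21 → go left. Place as left child of 21.
Insert 53: 53 < 73 → go left; 53 < 70 → go left; 53 > 30 → go right; 53 < 57 → go left; 53 > 51 → go right. Place as right child of 51.
Insert 9: 9 < 73 → go left; 9 < 70 → go left; 9 < 30 → go left; 9 < 13 → go left. Place as left child of 13.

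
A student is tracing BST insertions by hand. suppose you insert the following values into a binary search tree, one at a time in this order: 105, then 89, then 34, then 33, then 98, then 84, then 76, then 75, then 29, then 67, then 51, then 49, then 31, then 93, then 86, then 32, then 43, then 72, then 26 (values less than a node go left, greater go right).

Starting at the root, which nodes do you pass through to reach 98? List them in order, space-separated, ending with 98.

105 89 98

105: root
89: left child of 105 (depth 1)
34: left child of 89 (depth 2)
33: left child of 34 (depth 3)
98: right child of 89 (depth 2)
84: right child of 34 (depth 3)
76: left child of 84 (depth 4)
75: left child of 76 (depth 5)
29: left child of 33 (depth 4)
67: left child of 75 (depth 6)
51: left child of 67 (depth 7)
49: left child of 51 (depth 8)
31: right child of 29 (depth 5)
93: left child of 98 (depth 3)
86: right child of 84 (depth 4)
32: right child of 31 (depth 6)
43: left child of 49 (depth 9)
72: right child of 67 (depth 7)
26: left child of 29 (depth 5)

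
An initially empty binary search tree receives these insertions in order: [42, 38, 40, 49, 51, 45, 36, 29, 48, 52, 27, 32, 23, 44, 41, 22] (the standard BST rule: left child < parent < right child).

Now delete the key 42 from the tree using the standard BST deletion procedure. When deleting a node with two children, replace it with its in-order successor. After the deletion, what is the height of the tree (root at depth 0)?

42: root
38: left child of 42 (depth 1)
40: right child of 38 (depth 2)
49: right child of 42 (depth 1)
51: right child of 49 (depth 2)
45: left child of 49 (depth 2)
36: left child of 38 (depth 2)
29: left child of 36 (depth 3)
48: right child of 45 (depth 3)
52: right child of 51 (depth 3)
27: left child of 29 (depth 4)
32: right child of 29 (depth 4)
23: left child of 27 (depth 5)
44: left child of 45 (depth 3)
41: right child of 40 (depth 3)
22: left child of 23 (depth 6)

Delete 42 (two children — replace with in-order successor).
After deletion, deepest node is 22 at depth 6.

6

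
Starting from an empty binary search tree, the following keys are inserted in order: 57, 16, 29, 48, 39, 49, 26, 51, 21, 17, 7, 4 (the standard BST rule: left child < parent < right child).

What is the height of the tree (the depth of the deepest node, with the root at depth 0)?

Resulting structure (node: left, right):
  57: L=16, R=–
  16: L=7, R=29
  29: L=26, R=48
  48: L=39, R=49
  39: L=–, R=–
  49: L=–, R=51
  26: L=21, R=–
  51: L=–, R=–
  21: L=17, R=–
  17: L=–, R=–
  7: L=4, R=–
  4: L=–, R=–

The deepest node is 51 at depth 5.

5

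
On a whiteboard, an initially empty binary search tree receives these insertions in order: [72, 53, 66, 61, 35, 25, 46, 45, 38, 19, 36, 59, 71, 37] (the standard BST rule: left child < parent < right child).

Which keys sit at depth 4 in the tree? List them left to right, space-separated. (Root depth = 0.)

19 45 59

Insert 72: tree is empty, so 72 becomes the root.
Insert 53: 53 < 72 → go left. Place as left child of 72.
Insert 66: 66 < 72 → go left; 66 > 53 → go right. Place as right child of 53.
Insert 61: 61 < 72 → go left; 61 > 53 → go right; 61 < 66 → go left. Place as left child of 66.
Insert 35: 35 < 72 → go left; 35 < 53 → go left. Place as left child of 53.
Insert 25: 25 < 72 → go left; 25 < 53 → go left; 25 < 35 → go left. Place as left child of 35.
Insert 46: 46 < 72 → go left; 46 < 53 → go left; 46 > 35 → go right. Place as right child of 35.
Insert 45: 45 < 72 → go left; 45 < 53 → go left; 45 > 35 → go right; 45 < 46 → go left. Place as left child of 46.
Insert 38: 38 < 72 → go left; 38 < 53 → go left; 38 > 35 → go right; 38 < 46 → go left; 38 < 45 → go left. Place as left child of 45.
Insert 19: 19 < 72 → go left; 19 < 53 → go left; 19 < 35 → go left; 19 < 25 → go left. Place as left child of 25.
Insert 36: 36 < 72 → go left; 36 < 53 → go left; 36 > 35 → go right; 36 < 46 → go left; 36 < 45 → go left; 36 < 38 → go left. Place as left child of 38.
Insert 59: 59 < 72 → go left; 59 > 53 → go right; 59 < 66 → go left; 59 < 61 → go left. Place as left child of 61.
Insert 71: 71 < 72 → go left; 71 > 53 → go right; 71 > 66 → go right. Place as right child of 66.
Insert 37: 37 < 72 → go left; 37 < 53 → go left; 37 > 35 → go right; 37 < 46 → go left; 37 < 45 → go left; 37 < 38 → go left; 37 > 36 → go right. Place as right child of 36.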